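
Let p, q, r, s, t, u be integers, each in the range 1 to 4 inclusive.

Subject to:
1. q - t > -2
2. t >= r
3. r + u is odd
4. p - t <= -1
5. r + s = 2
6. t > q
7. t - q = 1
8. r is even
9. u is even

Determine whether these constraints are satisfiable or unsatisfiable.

Unsatisfiable

Constraint 8 makes r even and constraint 9 makes u even, so r + u must be even. Constraint 3 says r + u is odd — contradiction.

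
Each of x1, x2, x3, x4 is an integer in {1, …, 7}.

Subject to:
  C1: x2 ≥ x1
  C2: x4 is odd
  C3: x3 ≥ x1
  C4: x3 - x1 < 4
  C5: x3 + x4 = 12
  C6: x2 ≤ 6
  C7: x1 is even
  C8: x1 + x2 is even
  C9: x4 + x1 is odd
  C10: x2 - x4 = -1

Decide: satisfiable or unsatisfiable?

Satisfiable

One satisfying assignment is x1 = 2, x2 = 6, x3 = 5, x4 = 7.
For the less obvious constraints — constraint 4: x3 - x1 = 3; constraint 5: x3 + x4 = 12 — and the others hold by inspection.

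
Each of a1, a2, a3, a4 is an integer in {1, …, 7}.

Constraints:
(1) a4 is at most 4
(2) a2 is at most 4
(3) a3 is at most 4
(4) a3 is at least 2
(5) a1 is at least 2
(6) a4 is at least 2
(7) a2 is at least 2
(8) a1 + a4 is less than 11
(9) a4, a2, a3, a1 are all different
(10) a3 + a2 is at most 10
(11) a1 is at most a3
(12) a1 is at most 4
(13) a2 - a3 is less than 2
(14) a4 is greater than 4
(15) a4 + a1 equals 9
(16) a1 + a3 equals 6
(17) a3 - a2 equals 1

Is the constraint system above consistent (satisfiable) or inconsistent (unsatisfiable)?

Unsatisfiable

Constraints 1, 2, 3, 4, 5, 6, 7, and 12 confine each of a4, a2, a3, a1 to the 3 values {2, …, 4}.
Constraint 9 requires all 4 of them to be distinct, but only 3 values are available — impossible by the pigeonhole principle.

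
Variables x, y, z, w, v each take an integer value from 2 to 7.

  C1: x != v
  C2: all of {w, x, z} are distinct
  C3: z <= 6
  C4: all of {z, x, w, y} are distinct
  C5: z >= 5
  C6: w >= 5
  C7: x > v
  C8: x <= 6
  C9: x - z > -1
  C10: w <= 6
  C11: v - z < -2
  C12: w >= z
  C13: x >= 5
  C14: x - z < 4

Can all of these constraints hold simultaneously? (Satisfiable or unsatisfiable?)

Unsatisfiable

Constraints 3, 5, 6, 8, 10, and 13 confine each of w, x, z to the 2 values {5, 6}.
Constraint 2 requires all 3 of them to be distinct, but only 2 values are available — impossible by the pigeonhole principle.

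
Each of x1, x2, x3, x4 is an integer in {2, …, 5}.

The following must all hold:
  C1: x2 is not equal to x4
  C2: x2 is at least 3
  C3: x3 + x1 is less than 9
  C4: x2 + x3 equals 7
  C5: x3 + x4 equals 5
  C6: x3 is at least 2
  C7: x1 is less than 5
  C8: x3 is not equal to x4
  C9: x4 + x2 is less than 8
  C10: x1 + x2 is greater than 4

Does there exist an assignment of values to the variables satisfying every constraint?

Try x1 = 3, x2 = 4, x3 = 3, x4 = 2.
Check constraint 3: x3 + x1 = 6; constraint 4: x2 + x3 = 7. The remaining constraints are straightforward to verify.

Satisfiable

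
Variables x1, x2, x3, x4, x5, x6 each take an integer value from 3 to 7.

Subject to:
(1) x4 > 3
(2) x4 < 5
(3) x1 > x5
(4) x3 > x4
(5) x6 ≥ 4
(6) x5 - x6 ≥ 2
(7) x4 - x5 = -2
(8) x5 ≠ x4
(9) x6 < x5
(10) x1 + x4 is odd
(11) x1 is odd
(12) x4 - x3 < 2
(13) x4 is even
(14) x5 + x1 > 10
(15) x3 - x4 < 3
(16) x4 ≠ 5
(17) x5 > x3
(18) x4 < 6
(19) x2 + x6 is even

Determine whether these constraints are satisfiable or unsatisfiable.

Take x1 = 7, x2 = 6, x3 = 5, x4 = 4, x5 = 6, x6 = 4. Then constraint 6: x5 - x6 = 2; constraint 7: x4 - x5 = -2, and every other listed constraint is also met.

Satisfiable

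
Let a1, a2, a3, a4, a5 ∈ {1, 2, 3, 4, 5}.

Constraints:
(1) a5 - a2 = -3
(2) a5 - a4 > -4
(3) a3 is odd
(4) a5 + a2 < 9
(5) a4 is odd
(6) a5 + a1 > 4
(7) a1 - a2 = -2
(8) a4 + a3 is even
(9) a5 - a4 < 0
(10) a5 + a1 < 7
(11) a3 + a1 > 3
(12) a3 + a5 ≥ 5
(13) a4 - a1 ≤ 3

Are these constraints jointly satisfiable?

Setting (a1, a2, a3, a4, a5) = (3, 5, 3, 5, 2) satisfies everything: constraint 1: a5 - a2 = -3; constraint 2: a5 - a4 = -3, and the others follow.

Satisfiable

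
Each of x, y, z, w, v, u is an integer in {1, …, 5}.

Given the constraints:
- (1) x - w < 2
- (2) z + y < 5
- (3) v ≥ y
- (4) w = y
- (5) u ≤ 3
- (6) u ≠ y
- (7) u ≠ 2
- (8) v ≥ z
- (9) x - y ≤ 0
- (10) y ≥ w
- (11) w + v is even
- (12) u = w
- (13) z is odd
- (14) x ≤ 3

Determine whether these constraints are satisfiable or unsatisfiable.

Unsatisfiable

From constraints 4 and 12, u = w = y, so u = y. But constraint 6 says u ≠ y. Contradiction.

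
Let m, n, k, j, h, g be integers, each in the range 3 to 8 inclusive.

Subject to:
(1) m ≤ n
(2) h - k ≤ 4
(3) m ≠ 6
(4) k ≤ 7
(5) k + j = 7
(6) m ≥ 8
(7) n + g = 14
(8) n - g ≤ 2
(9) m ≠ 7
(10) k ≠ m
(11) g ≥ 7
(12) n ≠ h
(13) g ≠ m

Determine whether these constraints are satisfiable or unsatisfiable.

Unsatisfiable

From constraints 1 and 6: n ≥ m ≥ 8. From constraint 11: g ≥ 7. Hence n + g ≥ 15. But constraint 7 requires n + g = 14, and 14 < 15. Contradiction.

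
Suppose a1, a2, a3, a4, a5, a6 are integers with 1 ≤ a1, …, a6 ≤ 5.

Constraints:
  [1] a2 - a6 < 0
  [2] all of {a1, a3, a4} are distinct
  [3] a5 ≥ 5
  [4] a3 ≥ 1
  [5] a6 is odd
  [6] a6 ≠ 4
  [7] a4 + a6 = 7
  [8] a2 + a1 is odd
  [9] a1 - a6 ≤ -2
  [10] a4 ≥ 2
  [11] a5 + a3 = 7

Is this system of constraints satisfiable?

The assignment a1 = 1, a2 = 2, a3 = 2, a4 = 4, a5 = 5, a6 = 3 works:
  constraint 1 holds since a2 - a6 = -1.
  constraint 7 holds since a4 + a6 = 7.
  constraint 9 holds since a1 - a6 = -2.
The rest check out directly.

Satisfiable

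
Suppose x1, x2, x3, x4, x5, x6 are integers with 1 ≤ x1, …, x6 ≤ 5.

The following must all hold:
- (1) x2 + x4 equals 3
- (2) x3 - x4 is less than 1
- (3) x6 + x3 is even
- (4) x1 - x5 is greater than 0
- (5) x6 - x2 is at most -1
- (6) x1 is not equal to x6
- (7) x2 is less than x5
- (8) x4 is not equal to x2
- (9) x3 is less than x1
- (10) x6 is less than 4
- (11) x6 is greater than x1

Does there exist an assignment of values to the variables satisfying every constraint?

Unsatisfiable

Constraints 4, 5, 7, and 11 give x1 < x6, x6 < x2, x2 < x5, x5 < x1. Chaining: x1 < x6 < x2 < x5 < x1, which forces x1 < x1 — impossible.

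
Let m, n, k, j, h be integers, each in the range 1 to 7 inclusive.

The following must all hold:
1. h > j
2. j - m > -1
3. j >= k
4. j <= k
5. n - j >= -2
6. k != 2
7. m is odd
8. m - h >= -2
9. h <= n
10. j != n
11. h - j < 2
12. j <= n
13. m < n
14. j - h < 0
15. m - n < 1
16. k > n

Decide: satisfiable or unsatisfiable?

Constraints 3, 9, 14, and 16 give n < k, k ≤ j, j < h, h ≤ n. Chaining: n < k ≤ j < h ≤ n, which forces n < n — impossible.

Unsatisfiable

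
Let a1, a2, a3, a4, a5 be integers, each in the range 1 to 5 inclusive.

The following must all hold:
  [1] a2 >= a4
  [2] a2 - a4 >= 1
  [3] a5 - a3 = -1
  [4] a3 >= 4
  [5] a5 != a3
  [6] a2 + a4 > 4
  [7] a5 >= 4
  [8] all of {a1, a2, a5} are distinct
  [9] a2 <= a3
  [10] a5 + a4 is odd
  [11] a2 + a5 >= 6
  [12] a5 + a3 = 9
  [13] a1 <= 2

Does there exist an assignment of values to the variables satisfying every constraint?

Satisfiable

Setting (a1, a2, a3, a4, a5) = (2, 5, 5, 1, 4) satisfies everything: constraint 2: a2 - a4 = 4; constraint 3: a5 - a3 = -1; constraint 6: a2 + a4 = 6, and the others follow.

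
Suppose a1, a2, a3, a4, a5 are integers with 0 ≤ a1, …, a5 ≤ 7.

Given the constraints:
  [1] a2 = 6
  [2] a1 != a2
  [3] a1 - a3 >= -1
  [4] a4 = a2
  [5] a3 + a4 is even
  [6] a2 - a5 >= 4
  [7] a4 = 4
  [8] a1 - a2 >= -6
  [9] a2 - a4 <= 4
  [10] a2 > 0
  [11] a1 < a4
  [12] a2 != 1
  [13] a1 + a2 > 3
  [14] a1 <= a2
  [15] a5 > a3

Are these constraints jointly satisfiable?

Unsatisfiable

Constraint 7 fixes a4 = 4 and constraint 1 fixes a2 = 6, but constraint 4 requires a4 = a2. Since 4 ≠ 6, contradiction.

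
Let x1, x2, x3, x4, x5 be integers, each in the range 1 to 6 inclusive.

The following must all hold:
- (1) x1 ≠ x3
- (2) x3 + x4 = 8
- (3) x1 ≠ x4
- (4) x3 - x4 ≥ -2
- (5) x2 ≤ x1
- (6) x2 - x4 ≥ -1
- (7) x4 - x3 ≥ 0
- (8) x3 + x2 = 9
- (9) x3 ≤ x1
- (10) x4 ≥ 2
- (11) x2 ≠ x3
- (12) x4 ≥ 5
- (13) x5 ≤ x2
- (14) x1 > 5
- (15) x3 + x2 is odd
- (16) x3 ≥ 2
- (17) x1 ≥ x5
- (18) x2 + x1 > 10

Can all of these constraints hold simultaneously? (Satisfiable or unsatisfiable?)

One satisfying assignment is x1 = 6, x2 = 6, x3 = 3, x4 = 5, x5 = 2.
For the less obvious constraints — constraint 2: x3 + x4 = 8; constraint 4: x3 - x4 = -2; constraint 6: x2 - x4 = 1 — and the others hold by inspection.

Satisfiable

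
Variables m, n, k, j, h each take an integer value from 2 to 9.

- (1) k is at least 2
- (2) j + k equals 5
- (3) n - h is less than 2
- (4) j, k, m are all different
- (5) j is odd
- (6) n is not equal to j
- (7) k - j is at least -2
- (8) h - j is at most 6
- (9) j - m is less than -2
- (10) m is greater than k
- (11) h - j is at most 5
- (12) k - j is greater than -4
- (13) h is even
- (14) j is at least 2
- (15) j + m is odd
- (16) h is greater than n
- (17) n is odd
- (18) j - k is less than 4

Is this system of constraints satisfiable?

Satisfiable

The assignment m = 6, n = 5, k = 2, j = 3, h = 6 works:
  constraint 2 holds since j + k = 5.
  constraint 3 holds since n - h = -1.
  constraint 7 holds since k - j = -1.
The rest check out directly.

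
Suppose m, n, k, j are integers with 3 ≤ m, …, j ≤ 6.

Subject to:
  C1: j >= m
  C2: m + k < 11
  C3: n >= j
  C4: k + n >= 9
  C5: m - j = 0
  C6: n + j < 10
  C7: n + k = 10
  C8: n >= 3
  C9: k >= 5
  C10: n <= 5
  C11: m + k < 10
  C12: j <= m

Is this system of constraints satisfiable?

Setting (m, n, k, j) = (3, 4, 6, 3) satisfies everything: constraint 2: m + k = 9; constraint 4: k + n = 10, and the others follow.

Satisfiable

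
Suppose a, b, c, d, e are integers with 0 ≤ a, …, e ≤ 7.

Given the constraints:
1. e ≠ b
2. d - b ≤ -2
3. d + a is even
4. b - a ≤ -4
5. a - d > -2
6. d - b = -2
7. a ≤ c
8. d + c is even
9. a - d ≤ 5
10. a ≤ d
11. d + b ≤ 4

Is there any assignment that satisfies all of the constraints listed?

Constraints 2, 4, and 9 give d − a ≥ -5, a − b ≥ 4, b − d ≥ 2.
Adding all 3 inequalities: the left sides telescope to 0, and the right sides sum to (-5) + 4 + 2 = 1. So 0 ≥ 1, which is false.

Unsatisfiable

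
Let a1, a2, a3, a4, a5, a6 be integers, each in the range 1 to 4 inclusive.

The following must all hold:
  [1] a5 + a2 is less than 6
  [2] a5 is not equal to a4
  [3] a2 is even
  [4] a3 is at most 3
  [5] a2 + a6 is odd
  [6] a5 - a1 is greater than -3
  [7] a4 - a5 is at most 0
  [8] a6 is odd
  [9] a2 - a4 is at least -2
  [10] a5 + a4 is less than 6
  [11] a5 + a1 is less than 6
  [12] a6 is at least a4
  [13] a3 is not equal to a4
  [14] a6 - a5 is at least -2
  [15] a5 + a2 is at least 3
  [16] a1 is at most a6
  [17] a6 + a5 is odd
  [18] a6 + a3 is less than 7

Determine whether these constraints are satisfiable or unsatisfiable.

Satisfiable

One satisfying assignment is a1 = 2, a2 = 2, a3 = 3, a4 = 1, a5 = 2, a6 = 3.
For the less obvious constraints — constraint 1: a5 + a2 = 4; constraint 6: a5 - a1 = 0; constraint 7: a4 - a5 = -1 — and the others hold by inspection.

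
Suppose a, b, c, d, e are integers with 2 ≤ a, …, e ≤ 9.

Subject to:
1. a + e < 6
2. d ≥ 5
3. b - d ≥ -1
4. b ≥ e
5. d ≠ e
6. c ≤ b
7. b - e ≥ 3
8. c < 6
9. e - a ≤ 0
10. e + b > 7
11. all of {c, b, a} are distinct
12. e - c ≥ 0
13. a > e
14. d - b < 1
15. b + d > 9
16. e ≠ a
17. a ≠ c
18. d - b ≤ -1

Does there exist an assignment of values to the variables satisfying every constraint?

The assignment a = 3, b = 6, c = 2, d = 5, e = 2 works:
  constraint 1 holds since a + e = 5.
  constraint 3 holds since b - d = 1.
The rest check out directly.

Satisfiable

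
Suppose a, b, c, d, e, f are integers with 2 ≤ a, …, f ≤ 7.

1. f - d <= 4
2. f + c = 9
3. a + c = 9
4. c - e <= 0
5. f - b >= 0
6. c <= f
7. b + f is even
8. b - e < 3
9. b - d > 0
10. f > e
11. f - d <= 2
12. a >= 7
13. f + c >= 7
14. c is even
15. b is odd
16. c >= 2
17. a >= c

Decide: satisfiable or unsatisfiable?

Satisfiable

Try a = 7, b = 7, c = 2, d = 5, e = 5, f = 7.
Check constraint 1: f - d = 2; constraint 2: f + c = 9. The remaining constraints are straightforward to verify.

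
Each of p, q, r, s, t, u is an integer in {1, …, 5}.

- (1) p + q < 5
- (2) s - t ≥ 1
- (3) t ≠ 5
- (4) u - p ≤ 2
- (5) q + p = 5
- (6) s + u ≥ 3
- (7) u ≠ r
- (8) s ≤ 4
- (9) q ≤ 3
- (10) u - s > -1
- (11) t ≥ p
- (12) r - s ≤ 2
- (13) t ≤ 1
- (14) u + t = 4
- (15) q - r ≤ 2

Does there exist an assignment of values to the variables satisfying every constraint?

From constraint 9: q ≤ 3. From constraints 11 and 13: p ≤ t ≤ 1. Hence q + p ≤ 4. But constraint 5 requires q + p = 5, and 5 > 4. Contradiction.

Unsatisfiable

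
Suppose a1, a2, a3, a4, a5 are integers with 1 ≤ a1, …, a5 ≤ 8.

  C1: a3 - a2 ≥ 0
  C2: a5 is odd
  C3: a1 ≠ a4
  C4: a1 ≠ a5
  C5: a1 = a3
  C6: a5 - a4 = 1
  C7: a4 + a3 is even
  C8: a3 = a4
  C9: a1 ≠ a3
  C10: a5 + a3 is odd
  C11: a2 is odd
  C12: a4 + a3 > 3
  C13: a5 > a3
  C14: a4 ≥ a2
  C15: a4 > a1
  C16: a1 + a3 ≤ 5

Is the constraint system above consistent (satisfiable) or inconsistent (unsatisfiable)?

Unsatisfiable

From constraints 5 and 8, a1 = a3 = a4, so a1 = a4. But constraint 3 says a1 ≠ a4. Contradiction.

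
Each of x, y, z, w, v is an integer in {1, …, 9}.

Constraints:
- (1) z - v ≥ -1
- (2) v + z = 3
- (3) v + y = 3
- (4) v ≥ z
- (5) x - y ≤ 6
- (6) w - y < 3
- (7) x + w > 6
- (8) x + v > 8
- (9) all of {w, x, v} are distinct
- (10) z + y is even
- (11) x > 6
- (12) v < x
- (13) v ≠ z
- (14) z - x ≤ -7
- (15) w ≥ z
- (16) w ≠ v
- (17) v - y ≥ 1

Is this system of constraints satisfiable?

Unsatisfiable

Constraints 1, 5, 14, and 17 give v − y ≥ 1, y − x ≥ -6, x − z ≥ 7, z − v ≥ -1.
Adding all 4 inequalities: the left sides telescope to 0, and the right sides sum to 1 + (-6) + 7 + (-1) = 1. So 0 ≥ 1, which is false.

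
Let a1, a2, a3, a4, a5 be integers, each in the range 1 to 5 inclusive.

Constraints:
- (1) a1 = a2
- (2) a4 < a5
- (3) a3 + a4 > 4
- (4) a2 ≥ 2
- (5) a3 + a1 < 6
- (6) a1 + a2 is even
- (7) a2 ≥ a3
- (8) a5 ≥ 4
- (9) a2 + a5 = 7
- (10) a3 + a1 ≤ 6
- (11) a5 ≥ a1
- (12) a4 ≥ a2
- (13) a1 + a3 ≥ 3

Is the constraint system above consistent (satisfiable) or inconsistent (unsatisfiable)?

Satisfiable

Take a1 = 2, a2 = 2, a3 = 2, a4 = 3, a5 = 5. Then constraint 3: a3 + a4 = 5; constraint 5: a3 + a1 = 4; constraint 9: a2 + a5 = 7, and every other listed constraint is also met.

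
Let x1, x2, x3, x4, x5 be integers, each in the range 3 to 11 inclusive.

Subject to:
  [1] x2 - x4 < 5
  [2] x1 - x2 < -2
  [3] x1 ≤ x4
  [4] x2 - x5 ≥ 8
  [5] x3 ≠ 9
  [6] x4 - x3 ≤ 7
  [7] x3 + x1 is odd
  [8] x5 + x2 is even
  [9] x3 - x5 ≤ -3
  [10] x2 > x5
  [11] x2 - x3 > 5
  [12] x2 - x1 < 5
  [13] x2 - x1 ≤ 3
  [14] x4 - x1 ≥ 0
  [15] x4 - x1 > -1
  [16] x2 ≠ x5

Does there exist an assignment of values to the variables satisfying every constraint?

Unsatisfiable

Constraints 4, 6, 9, 13, and 14 give x5 − x3 ≥ 3, x3 − x4 ≥ -7, x4 − x1 ≥ 0, x1 − x2 ≥ -3, x2 − x5 ≥ 8.
Adding all 5 inequalities: the left sides telescope to 0, and the right sides sum to 3 + (-7) + 0 + (-3) + 8 = 1. So 0 ≥ 1, which is false.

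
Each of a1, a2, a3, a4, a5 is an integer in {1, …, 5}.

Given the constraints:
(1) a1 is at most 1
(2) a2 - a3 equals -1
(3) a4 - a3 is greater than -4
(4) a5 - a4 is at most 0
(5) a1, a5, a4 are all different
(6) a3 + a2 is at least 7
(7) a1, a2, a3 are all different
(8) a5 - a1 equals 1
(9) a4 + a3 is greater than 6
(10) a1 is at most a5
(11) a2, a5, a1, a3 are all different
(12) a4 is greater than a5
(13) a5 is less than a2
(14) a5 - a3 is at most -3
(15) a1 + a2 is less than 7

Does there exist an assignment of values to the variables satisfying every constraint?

Take a1 = 1, a2 = 4, a3 = 5, a4 = 4, a5 = 2. Then constraint 2: a2 - a3 = -1; constraint 3: a4 - a3 = -1; constraint 4: a5 - a4 = -2, and every other listed constraint is also met.

Satisfiable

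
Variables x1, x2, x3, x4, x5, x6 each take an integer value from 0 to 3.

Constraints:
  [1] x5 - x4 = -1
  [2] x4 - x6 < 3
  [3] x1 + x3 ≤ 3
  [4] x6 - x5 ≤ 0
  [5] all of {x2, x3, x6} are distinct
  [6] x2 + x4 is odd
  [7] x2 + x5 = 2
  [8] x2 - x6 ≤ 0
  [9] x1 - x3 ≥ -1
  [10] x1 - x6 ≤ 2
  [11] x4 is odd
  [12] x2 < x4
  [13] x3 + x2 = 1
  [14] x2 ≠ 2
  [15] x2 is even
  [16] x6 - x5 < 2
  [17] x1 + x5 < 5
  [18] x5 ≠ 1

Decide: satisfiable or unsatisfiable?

Satisfiable

One satisfying assignment is x1 = 1, x2 = 0, x3 = 1, x4 = 3, x5 = 2, x6 = 2.
For the less obvious constraints — constraint 1: x5 - x4 = -1; constraint 2: x4 - x6 = 1; constraint 3: x1 + x3 = 2 — and the others hold by inspection.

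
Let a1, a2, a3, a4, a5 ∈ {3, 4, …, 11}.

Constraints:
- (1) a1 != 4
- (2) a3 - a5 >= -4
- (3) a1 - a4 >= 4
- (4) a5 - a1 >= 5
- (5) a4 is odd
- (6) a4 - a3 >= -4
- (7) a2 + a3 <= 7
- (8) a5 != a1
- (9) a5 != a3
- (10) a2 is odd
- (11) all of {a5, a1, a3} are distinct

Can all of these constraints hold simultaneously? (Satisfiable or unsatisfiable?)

Constraints 2, 3, 4, and 6 give a4 − a3 ≥ -4, a3 − a5 ≥ -4, a5 − a1 ≥ 5, a1 − a4 ≥ 4.
Adding all 4 inequalities: the left sides telescope to 0, and the right sides sum to (-4) + (-4) + 5 + 4 = 1. So 0 ≥ 1, which is false.

Unsatisfiable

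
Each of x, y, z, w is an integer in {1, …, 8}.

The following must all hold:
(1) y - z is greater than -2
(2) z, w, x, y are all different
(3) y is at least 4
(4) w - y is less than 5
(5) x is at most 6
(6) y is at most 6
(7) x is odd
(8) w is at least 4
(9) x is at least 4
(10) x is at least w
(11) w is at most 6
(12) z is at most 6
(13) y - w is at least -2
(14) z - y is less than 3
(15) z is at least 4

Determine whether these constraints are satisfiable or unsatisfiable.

Constraints 3, 5, 6, 8, 9, 11, 12, and 15 confine each of z, w, x, y to the 3 values {4, …, 6}.
Constraint 2 requires all 4 of them to be distinct, but only 3 values are available — impossible by the pigeonhole principle.

Unsatisfiable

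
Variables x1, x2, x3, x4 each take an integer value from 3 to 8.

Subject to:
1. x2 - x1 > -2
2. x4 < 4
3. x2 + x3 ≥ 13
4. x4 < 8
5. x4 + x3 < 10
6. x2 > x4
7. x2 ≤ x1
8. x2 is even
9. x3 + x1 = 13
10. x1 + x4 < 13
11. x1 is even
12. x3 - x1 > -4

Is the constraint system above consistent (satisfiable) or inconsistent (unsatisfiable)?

Satisfiable

Setting (x1, x2, x3, x4) = (8, 8, 5, 3) satisfies everything: constraint 1: x2 - x1 = 0; constraint 3: x2 + x3 = 13, and the others follow.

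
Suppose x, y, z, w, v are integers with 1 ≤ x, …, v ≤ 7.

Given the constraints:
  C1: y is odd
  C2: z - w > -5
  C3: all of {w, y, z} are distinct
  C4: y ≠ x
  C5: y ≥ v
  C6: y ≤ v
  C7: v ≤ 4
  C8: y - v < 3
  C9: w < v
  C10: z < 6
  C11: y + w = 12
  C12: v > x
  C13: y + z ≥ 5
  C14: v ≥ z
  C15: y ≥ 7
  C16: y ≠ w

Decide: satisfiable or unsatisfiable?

Unsatisfiable

From constraint 15: y ≥ 7. From constraints 6 and 7: y ≤ v and v ≤ 4, so y ≤ 4. But 4 < 7, so no value of y works.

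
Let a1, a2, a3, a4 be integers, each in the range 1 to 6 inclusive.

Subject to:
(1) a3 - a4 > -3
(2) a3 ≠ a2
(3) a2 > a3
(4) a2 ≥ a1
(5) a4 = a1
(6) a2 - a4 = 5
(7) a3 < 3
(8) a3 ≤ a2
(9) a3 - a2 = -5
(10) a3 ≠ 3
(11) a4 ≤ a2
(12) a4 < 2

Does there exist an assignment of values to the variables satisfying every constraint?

Take a1 = 1, a2 = 6, a3 = 1, a4 = 1. Then constraint 1: a3 - a4 = 0; constraint 6: a2 - a4 = 5, and every other listed constraint is also met.

Satisfiable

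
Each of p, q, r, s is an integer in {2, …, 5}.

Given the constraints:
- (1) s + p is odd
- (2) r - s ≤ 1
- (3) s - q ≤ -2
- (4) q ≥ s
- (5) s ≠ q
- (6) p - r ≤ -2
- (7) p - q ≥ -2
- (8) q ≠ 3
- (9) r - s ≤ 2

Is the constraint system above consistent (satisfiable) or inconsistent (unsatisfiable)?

Unsatisfiable

Constraints 2, 3, 6, and 7 give s − r ≥ -1, r − p ≥ 2, p − q ≥ -2, q − s ≥ 2.
Adding all 4 inequalities: the left sides telescope to 0, and the right sides sum to (-1) + 2 + (-2) + 2 = 1. So 0 ≥ 1, which is false.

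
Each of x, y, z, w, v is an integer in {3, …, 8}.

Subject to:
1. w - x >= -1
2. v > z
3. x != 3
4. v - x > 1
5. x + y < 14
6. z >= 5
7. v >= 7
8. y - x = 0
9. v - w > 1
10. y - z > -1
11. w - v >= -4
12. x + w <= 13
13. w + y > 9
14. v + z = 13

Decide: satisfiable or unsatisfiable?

Satisfiable

The assignment x = 6, y = 6, z = 5, w = 6, v = 8 works:
  constraint 1 holds since w - x = 0.
  constraint 4 holds since v - x = 2.
  constraint 5 holds since x + y = 12.
The rest check out directly.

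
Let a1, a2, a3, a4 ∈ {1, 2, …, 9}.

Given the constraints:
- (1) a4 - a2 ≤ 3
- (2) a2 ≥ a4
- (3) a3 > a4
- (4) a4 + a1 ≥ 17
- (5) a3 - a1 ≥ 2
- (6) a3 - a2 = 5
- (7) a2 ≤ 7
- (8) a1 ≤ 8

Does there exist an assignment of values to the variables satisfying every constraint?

Unsatisfiable

From constraints 2 and 7: a4 ≤ a2 ≤ 7. From constraint 8: a1 ≤ 8. Hence a4 + a1 ≤ 15. But constraint 4 requires a4 + a1 ≥ 17, and 17 > 15. Contradiction.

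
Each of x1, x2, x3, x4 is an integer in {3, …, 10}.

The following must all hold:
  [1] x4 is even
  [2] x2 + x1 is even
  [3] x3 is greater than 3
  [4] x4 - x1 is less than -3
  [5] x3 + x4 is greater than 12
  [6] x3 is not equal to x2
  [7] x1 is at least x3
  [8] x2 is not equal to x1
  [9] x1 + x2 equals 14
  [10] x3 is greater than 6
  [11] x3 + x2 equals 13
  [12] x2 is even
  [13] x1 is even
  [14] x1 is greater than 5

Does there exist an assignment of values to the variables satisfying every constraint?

Try x1 = 10, x2 = 4, x3 = 9, x4 = 4.
Check constraint 4: x4 - x1 = -6; constraint 5: x3 + x4 = 13. The remaining constraints are straightforward to verify.

Satisfiable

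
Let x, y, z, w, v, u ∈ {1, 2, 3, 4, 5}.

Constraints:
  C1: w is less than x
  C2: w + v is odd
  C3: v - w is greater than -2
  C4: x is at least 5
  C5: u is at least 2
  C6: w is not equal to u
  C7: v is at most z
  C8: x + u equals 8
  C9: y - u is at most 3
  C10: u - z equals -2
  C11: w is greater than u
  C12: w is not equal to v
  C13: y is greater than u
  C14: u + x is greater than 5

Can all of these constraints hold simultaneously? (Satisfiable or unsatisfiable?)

Satisfiable

Setting (x, y, z, w, v, u) = (5, 4, 5, 4, 5, 3) satisfies everything: constraint 3: v - w = 1; constraint 8: x + u = 8, and the others follow.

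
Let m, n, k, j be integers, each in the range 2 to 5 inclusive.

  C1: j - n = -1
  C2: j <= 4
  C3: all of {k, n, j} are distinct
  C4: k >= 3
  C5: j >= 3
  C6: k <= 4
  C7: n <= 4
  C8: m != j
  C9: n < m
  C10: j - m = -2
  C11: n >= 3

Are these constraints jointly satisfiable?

Constraints 2, 4, 5, 6, 7, and 11 confine each of k, n, j to the 2 values {3, 4}.
Constraint 3 requires all 3 of them to be distinct, but only 2 values are available — impossible by the pigeonhole principle.

Unsatisfiable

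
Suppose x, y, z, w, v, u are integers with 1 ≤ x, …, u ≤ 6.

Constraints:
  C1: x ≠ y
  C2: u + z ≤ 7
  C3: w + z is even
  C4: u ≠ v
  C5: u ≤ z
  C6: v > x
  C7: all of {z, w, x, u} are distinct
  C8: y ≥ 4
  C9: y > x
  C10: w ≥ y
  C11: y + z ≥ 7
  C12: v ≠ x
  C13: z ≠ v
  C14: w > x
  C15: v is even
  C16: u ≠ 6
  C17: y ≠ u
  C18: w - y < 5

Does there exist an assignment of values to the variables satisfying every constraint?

Satisfiable

Take x = 2, y = 4, z = 4, w = 6, v = 6, u = 1. Then constraint 2: u + z = 5; constraint 11: y + z = 8, and every other listed constraint is also met.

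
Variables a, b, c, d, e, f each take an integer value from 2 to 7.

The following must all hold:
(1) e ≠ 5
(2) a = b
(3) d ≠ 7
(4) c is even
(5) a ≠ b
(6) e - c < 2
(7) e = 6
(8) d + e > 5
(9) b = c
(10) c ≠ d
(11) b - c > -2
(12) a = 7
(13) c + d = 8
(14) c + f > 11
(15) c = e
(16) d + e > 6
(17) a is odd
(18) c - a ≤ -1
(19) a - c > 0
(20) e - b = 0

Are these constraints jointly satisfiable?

Unsatisfiable

Constraint 12 fixes a = 7 and constraint 7 fixes e = 6. Constraints 2, 9, and 15 give a = b = c = e, so a = e. But 7 ≠ 6 — contradiction.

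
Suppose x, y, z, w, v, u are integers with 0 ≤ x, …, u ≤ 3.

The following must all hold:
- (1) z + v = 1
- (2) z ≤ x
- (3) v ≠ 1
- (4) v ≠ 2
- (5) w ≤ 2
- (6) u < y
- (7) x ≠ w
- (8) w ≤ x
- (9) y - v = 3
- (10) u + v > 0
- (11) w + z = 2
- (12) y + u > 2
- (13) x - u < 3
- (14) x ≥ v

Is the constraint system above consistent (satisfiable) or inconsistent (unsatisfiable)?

The assignment x = 3, y = 3, z = 1, w = 1, v = 0, u = 2 works:
  constraint 1 holds since z + v = 1.
  constraint 9 holds since y - v = 3.
  constraint 10 holds since u + v = 2.
The rest check out directly.

Satisfiable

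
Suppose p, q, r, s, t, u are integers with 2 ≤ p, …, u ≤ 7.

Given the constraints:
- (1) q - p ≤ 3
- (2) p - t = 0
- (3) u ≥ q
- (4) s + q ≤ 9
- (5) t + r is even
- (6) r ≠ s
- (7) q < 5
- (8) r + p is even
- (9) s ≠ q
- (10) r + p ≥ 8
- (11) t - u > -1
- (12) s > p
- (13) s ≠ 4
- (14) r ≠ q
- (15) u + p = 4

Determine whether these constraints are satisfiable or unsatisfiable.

Take p = 2, q = 2, r = 6, s = 5, t = 2, u = 2. Then constraint 1: q - p = 0; constraint 2: p - t = 0; constraint 4: s + q = 7, and every other listed constraint is also met.

Satisfiable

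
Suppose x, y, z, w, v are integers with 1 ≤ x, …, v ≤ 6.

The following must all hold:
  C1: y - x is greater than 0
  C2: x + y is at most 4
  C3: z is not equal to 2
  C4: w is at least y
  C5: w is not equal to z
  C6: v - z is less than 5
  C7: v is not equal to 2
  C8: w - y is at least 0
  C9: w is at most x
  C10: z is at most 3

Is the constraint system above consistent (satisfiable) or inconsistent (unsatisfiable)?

Unsatisfiable

Constraints 1, 4, and 9 give y ≤ w, w ≤ x, x < y. Chaining: y ≤ w ≤ x < y, which forces y < y — impossible.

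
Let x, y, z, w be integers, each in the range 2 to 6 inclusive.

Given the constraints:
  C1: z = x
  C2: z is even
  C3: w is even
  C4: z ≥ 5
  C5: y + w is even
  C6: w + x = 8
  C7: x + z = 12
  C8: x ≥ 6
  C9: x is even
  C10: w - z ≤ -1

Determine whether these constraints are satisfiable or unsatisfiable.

Satisfiable

The assignment x = 6, y = 6, z = 6, w = 2 works:
  constraint 6 holds since w + x = 8.
  constraint 7 holds since x + z = 12.
  constraint 10 holds since w - z = -4.
The rest check out directly.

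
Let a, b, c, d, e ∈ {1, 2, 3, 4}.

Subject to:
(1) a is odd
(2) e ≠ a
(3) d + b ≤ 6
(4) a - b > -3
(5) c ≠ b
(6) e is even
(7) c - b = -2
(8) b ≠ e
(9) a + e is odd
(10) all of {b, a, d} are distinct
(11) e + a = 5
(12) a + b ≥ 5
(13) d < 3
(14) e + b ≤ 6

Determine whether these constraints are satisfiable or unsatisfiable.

Satisfiable

Try a = 3, b = 4, c = 2, d = 1, e = 2.
Check constraint 3: d + b = 5; constraint 4: a - b = -1; constraint 7: c - b = -2. The remaining constraints are straightforward to verify.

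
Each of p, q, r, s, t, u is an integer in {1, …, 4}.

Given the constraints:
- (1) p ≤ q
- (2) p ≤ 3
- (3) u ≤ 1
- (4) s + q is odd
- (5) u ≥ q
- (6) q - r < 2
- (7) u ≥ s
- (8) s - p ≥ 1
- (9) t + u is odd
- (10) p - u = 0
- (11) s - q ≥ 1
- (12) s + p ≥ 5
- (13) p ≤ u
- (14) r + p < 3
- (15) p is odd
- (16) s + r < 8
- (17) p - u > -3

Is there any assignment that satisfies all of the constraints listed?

From constraints 3 and 7: s ≤ u ≤ 1. From constraint 2: p ≤ 3. Hence s + p ≤ 4. But constraint 12 requires s + p ≥ 5, and 5 > 4. Contradiction.

Unsatisfiable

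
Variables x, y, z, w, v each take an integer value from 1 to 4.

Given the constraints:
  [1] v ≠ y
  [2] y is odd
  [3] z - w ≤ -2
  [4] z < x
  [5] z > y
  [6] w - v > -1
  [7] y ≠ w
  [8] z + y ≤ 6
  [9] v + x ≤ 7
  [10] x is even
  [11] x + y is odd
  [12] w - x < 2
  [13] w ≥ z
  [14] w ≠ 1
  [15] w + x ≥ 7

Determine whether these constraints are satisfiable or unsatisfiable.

The assignment x = 4, y = 1, z = 2, w = 4, v = 2 works:
  constraint 3 holds since z - w = -2.
  constraint 6 holds since w - v = 2.
  constraint 8 holds since z + y = 3.
The rest check out directly.

Satisfiable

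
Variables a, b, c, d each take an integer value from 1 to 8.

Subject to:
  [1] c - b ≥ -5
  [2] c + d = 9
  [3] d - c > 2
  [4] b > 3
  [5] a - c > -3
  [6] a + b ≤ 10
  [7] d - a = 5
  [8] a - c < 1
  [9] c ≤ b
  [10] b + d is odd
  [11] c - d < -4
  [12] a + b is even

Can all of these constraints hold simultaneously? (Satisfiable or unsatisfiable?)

Satisfiable

The assignment a = 2, b = 6, c = 2, d = 7 works:
  constraint 1 holds since c - b = -4.
  constraint 2 holds since c + d = 9.
  constraint 3 holds since d - c = 5.
The rest check out directly.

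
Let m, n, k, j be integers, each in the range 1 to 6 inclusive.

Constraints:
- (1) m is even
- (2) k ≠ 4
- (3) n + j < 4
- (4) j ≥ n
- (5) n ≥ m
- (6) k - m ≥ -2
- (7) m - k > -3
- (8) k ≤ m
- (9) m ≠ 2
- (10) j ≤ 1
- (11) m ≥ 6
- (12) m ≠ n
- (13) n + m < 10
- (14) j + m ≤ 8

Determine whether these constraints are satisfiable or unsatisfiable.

Unsatisfiable

From constraints 5 and 11: n ≥ m and m ≥ 6, so n ≥ 6. From constraints 4 and 10: n ≤ j and j ≤ 1, so n ≤ 1. But 1 < 6, so no value of n works.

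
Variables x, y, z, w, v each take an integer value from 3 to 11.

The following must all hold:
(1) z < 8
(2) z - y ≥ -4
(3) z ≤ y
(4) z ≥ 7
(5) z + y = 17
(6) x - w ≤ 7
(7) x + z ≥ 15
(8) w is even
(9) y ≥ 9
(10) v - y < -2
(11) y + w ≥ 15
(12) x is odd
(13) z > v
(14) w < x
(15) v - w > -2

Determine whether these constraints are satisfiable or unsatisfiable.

Take x = 11, y = 10, z = 7, w = 6, v = 6. Then constraint 2: z - y = -3; constraint 5: z + y = 17; constraint 6: x - w = 5, and every other listed constraint is also met.

Satisfiable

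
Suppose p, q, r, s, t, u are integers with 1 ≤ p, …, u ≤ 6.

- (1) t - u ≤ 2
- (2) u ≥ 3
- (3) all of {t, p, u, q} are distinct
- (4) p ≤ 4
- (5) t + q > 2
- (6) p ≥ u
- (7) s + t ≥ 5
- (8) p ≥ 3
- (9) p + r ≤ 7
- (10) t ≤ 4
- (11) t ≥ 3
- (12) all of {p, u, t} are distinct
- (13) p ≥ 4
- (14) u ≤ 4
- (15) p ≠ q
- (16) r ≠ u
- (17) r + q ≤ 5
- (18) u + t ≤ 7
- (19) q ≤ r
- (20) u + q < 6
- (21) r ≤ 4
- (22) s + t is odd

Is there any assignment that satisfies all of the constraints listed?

Unsatisfiable

Constraints 2, 4, 8, 10, 11, and 14 confine each of p, u, t to the 2 values {3, 4}.
Constraint 12 requires all 3 of them to be distinct, but only 2 values are available — impossible by the pigeonhole principle.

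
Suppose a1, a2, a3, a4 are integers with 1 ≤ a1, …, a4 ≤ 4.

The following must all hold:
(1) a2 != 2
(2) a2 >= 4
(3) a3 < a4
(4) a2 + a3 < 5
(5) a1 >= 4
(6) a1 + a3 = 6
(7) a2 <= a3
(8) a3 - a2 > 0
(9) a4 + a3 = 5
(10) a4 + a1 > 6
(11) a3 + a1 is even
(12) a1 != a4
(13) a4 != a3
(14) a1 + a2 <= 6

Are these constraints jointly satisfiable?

Unsatisfiable

From constraint 5: a1 ≥ 4. From constraint 2: a2 ≥ 4. Hence a1 + a2 ≥ 8. But constraint 14 requires a1 + a2 ≤ 6, and 6 < 8. Contradiction.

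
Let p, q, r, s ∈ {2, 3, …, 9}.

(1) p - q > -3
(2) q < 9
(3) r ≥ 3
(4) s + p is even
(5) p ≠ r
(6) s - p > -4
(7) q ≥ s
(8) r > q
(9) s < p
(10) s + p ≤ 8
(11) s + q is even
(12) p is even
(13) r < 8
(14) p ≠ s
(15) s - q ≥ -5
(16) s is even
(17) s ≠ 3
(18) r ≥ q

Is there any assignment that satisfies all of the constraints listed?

Take p = 4, q = 4, r = 5, s = 2. Then constraint 1: p - q = 0; constraint 6: s - p = -2, and every other listed constraint is also met.

Satisfiable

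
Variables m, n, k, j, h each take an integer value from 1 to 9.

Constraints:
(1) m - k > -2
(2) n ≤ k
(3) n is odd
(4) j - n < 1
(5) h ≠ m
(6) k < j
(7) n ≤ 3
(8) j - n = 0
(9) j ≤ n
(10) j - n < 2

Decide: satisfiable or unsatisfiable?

Constraints 2, 6, and 9 give k < j, j ≤ n, n ≤ k. Chaining: k < j ≤ n ≤ k, which forces k < k — impossible.

Unsatisfiable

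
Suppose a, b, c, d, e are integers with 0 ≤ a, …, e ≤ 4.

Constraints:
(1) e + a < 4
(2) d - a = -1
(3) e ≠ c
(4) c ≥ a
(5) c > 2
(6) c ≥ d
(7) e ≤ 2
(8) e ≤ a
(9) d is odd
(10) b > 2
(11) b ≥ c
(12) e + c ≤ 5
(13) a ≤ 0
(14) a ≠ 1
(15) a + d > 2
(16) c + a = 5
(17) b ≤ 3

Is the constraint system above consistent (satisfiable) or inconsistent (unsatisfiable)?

From constraints 11 and 17: c ≤ b ≤ 3. From constraint 13: a ≤ 0. Hence c + a ≤ 3. But constraint 16 requires c + a = 5, and 5 > 3. Contradiction.

Unsatisfiable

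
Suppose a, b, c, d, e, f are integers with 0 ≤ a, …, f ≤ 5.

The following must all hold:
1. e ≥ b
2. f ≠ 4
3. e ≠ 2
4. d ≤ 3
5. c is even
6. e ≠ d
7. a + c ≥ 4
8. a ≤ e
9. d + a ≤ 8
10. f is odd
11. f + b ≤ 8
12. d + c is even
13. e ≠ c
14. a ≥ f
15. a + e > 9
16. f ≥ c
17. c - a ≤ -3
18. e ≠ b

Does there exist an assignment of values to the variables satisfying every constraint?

Satisfiable

The assignment a = 5, b = 0, c = 0, d = 0, e = 5, f = 5 works:
  constraint 7 holds since a + c = 5.
  constraint 9 holds since d + a = 5.
  constraint 11 holds since f + b = 5.
The rest check out directly.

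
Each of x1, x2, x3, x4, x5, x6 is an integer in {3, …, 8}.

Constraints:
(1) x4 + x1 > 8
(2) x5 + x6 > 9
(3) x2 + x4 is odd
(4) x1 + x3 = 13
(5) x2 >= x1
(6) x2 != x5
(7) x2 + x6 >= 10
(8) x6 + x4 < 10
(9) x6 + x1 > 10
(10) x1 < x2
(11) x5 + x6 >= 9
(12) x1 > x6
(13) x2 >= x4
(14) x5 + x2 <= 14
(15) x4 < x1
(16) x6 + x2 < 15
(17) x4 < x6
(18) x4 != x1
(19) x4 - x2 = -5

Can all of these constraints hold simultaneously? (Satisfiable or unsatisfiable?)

Satisfiable

One satisfying assignment is x1 = 6, x2 = 8, x3 = 7, x4 = 3, x5 = 5, x6 = 5.
For the less obvious constraints — constraint 1: x4 + x1 = 9; constraint 2: x5 + x6 = 10; constraint 4: x1 + x3 = 13 — and the others hold by inspection.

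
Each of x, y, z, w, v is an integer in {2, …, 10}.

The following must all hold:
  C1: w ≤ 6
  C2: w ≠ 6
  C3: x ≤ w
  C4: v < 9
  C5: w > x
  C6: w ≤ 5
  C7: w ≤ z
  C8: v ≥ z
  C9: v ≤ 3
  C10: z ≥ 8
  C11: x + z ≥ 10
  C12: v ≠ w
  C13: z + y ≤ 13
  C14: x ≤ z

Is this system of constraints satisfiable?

Unsatisfiable

From constraints 1 and 3: x ≤ w ≤ 6. From constraints 8 and 9: z ≤ v ≤ 3. Hence x + z ≤ 9. But constraint 11 requires x + z ≥ 10, and 10 > 9. Contradiction.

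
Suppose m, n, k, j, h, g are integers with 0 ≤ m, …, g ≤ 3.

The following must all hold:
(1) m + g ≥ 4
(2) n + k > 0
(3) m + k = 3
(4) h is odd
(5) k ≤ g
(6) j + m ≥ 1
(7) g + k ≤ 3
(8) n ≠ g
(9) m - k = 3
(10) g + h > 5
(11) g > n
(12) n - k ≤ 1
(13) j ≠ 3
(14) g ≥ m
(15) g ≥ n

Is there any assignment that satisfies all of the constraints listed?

Satisfiable

One satisfying assignment is m = 3, n = 1, k = 0, j = 0, h = 3, g = 3.
For the less obvious constraints — constraint 1: m + g = 6; constraint 2: n + k = 1 — and the others hold by inspection.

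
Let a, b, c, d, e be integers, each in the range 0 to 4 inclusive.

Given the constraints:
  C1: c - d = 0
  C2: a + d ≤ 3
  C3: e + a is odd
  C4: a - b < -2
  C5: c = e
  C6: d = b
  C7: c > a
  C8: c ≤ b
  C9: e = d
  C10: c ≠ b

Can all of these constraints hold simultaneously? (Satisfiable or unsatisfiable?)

From constraints 5, 6, and 9, c = e = d = b, so c = b. But constraint 10 says c ≠ b. Contradiction.

Unsatisfiable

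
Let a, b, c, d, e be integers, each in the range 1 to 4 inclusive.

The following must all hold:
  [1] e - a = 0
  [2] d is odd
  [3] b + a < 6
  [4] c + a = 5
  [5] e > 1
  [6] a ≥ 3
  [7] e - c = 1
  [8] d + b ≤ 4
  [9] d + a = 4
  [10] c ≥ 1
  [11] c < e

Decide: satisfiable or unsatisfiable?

The assignment a = 3, b = 2, c = 2, d = 1, e = 3 works:
  constraint 1 holds since e - a = 0.
  constraint 3 holds since b + a = 5.
The rest check out directly.

Satisfiable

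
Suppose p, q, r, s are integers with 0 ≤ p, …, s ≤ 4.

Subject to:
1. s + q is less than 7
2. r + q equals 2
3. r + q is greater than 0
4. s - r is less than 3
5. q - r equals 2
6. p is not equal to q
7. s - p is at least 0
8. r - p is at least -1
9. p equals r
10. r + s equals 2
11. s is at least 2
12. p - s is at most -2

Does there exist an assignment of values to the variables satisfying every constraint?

Satisfiable

Take p = 0, q = 2, r = 0, s = 2. Then constraint 1: s + q = 4; constraint 2: r + q = 2; constraint 3: r + q = 2, and every other listed constraint is also met.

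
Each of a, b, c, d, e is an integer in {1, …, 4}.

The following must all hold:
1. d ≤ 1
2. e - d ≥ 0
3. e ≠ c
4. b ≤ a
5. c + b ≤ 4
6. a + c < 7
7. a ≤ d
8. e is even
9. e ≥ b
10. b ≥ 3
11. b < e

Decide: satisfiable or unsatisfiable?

Unsatisfiable

From constraints 4 and 10: a ≥ b and b ≥ 3, so a ≥ 3. From constraints 1 and 7: a ≤ d and d ≤ 1, so a ≤ 1. But 1 < 3, so no value of a works.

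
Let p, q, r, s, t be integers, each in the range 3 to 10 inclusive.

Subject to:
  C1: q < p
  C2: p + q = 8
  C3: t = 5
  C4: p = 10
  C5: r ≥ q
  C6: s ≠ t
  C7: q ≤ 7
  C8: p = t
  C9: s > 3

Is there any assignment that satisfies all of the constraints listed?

Unsatisfiable

Constraint 4 fixes p = 10 and constraint 3 fixes t = 5, but constraint 8 requires p = t. Since 10 ≠ 5, contradiction.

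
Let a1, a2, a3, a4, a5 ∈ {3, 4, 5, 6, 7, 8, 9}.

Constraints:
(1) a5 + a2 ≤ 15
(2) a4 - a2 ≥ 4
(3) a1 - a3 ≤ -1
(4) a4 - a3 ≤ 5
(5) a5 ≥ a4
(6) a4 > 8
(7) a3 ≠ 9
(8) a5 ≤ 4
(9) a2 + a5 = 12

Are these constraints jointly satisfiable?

From constraint 6: a4 ≥ 9. From constraints 5 and 8: a4 ≤ a5 and a5 ≤ 4, so a4 ≤ 4. But 4 < 9, so no value of a4 works.

Unsatisfiable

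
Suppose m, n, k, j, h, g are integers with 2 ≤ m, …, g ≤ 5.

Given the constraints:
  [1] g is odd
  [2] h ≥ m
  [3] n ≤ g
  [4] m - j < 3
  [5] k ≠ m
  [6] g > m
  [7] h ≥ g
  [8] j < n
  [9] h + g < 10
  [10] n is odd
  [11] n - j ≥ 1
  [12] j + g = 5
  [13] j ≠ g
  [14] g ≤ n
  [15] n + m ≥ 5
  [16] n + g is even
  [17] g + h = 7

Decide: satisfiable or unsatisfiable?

Satisfiable

One satisfying assignment is m = 2, n = 3, k = 3, j = 2, h = 4, g = 3.
For the less obvious constraints — constraint 4: m - j = 0; constraint 9: h + g = 7 — and the others hold by inspection.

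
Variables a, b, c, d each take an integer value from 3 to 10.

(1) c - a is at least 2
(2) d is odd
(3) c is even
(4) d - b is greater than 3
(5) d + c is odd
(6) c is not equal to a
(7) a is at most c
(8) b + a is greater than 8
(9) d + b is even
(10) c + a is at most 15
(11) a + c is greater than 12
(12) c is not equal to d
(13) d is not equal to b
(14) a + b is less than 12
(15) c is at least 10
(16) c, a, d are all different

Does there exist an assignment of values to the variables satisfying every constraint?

Try a = 5, b = 5, c = 10, d = 9.
Check constraint 1: c - a = 5; constraint 4: d - b = 4. The remaining constraints are straightforward to verify.

Satisfiable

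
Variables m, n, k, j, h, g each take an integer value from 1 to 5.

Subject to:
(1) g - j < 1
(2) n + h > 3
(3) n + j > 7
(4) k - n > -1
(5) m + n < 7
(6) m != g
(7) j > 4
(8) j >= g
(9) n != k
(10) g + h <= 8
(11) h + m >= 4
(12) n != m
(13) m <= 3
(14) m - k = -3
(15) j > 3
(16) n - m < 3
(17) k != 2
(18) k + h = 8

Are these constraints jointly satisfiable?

Satisfiable

Setting (m, n, k, j, h, g) = (2, 3, 5, 5, 3, 5) satisfies everything: constraint 1: g - j = 0; constraint 2: n + h = 6; constraint 3: n + j = 8, and the others follow.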